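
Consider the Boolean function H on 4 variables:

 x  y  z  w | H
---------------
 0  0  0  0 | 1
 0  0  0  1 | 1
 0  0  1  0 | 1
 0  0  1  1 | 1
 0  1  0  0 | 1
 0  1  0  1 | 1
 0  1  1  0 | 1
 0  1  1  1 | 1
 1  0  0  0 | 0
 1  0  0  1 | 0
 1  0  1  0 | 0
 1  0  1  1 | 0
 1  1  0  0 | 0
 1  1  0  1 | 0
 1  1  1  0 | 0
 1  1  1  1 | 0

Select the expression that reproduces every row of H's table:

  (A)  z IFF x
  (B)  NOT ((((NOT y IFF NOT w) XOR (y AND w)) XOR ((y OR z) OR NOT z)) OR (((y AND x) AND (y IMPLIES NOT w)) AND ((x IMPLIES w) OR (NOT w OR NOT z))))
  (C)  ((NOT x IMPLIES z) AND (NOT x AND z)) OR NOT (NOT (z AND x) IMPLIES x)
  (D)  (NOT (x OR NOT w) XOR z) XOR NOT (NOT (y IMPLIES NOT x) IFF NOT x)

C

(A) fails at (0,0,1,0): the formula yields 0, H is 1.
(B) fails at (0,0,0,1): the formula yields 0, H is 1.
(D) fails at (0,0,0,1): the formula yields 0, H is 1.
(C) is the remaining candidate, and it agrees with H on all 16 inputs.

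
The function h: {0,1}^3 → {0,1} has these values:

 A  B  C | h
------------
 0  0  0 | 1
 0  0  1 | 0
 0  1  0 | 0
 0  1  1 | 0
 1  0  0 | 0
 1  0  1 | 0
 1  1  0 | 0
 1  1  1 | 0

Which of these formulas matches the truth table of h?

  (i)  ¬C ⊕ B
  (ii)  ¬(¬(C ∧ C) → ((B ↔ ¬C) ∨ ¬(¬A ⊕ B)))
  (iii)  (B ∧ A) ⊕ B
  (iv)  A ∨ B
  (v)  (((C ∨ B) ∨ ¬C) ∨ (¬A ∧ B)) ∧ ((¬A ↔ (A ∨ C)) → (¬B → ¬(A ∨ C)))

ii

(i) fails at (0,1,1): the formula yields 1, h is 0.
(iii) fails at (0,0,0): the formula yields 0, h is 1.
(iv) fails at (0,0,0): the formula yields 0, h is 1.
(v) fails at (0,1,0): the formula yields 1, h is 0.
(ii) is the remaining candidate, and it agrees with h on all 8 inputs.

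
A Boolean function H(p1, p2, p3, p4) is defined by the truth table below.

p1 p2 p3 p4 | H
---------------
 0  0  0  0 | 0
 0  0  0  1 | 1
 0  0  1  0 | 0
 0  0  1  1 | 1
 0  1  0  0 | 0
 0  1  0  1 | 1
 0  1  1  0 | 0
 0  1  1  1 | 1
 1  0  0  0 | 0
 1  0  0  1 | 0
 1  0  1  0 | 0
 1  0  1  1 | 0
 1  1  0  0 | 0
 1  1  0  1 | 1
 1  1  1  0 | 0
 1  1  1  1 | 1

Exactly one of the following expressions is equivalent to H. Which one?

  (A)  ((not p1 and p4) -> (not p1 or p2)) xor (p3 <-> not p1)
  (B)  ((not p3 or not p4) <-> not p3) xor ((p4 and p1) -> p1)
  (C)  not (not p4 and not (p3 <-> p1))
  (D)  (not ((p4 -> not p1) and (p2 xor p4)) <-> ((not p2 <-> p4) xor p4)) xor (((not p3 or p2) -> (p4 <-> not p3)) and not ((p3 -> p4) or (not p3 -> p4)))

D

(A) fails at (0,0,0,0): the formula yields 1, H is 0.
(B) fails at (0,0,0,1): the formula yields 0, H is 1.
(C) fails at (0,0,0,0): the formula yields 1, H is 0.
That leaves (D). Evaluating it on every row reproduces the table of H exactly.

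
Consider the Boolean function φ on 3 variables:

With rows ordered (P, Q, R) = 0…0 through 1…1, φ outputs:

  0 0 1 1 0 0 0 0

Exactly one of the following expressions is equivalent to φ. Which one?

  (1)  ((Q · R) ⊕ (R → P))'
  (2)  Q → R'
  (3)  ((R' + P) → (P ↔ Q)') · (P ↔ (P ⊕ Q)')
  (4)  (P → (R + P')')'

(1) disagrees with φ on (0,0,1) (formula → 1, table → 0); rule it out.
(2) disagrees with φ on (0,0,0) (formula → 1, table → 0); rule it out.
(4) disagrees with φ on (0,1,0) (formula → 0, table → 1); rule it out.
That leaves (3). Evaluating it on every row reproduces the table of φ exactly.

3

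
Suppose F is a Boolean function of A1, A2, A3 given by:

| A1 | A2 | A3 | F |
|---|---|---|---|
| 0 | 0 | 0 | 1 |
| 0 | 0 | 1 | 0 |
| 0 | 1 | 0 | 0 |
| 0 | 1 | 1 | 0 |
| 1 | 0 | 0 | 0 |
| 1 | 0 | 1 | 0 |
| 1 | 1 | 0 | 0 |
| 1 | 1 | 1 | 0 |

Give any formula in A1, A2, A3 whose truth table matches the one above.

F(A1, A2, A3) = ((A1 + A2) + A3)'

The output is 1 only when every input is 0 — NOR of all inputs.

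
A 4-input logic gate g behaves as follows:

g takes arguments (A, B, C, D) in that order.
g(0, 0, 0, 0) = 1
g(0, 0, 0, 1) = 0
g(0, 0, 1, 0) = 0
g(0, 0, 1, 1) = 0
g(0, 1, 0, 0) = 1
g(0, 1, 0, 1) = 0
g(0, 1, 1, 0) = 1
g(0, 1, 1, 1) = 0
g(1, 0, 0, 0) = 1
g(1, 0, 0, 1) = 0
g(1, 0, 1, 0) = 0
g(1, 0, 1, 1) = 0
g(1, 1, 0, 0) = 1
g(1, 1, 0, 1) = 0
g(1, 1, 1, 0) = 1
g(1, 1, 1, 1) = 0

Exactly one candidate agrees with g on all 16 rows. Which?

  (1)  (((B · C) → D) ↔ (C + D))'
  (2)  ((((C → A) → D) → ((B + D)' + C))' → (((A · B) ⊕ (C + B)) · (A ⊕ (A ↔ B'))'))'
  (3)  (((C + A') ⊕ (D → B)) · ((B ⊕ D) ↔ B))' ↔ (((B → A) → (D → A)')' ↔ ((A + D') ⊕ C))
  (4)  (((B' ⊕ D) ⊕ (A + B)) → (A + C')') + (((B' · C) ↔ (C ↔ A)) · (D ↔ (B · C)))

1

(2) disagrees with g on (0,0,0,0) (formula → 0, table → 1); rule it out.
(3) disagrees with g on (0,0,0,1) (formula → 1, table → 0); rule it out.
(4) disagrees with g on (0,0,0,0) (formula → 0, table → 1); rule it out.
That leaves (1). Evaluating it on every row reproduces the table of g exactly.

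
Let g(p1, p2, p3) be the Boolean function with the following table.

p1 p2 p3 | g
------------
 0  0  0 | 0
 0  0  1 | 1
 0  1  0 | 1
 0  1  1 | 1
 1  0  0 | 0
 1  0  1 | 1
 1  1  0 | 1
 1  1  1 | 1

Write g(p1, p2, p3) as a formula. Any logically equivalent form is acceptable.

The 0-rows are (0,0,0), (1,0,0). Take each as a conjunction (¬p1·¬p2·¬p3, p1·¬p2·¬p3), form their disjunction, and complement — that gives a formula that is 1 everywhere g is.

g(p1, p2, p3) = ¬(((¬p1 ∧ ¬p2) ∧ ¬p3) ∨ ((p1 ∧ ¬p2) ∧ ¬p3))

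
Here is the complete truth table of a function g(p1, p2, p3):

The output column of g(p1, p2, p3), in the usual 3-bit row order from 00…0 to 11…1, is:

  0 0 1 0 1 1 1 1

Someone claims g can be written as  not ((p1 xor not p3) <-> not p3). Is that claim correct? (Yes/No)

Test each input against both g and the formula:
  p1=0, p2=0, p3=0: formula gives 0, g = 0 ✓
  p1=0, p2=0, p3=1: formula gives 0, g = 0 ✓
  p1=0, p2=1, p3=0: formula gives 0, but g = 1 ✗
Row (0,1,0) is a counterexample, so the formula is not equivalent to g.

No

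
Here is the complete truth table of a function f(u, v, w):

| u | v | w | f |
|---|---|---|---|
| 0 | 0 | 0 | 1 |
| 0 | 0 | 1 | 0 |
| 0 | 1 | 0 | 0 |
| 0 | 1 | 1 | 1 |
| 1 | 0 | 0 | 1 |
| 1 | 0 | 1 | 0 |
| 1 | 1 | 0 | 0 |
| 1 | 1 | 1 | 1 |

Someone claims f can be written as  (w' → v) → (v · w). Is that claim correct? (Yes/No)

Evaluate (w' → v) → (v · w) on each row and compare to f:
  u=0, v=0, w=0: formula gives 1, f = 1 ✓
  u=0, v=0, w=1: formula gives 0, f = 0 ✓
  u=0, v=1, w=0: formula gives 0, f = 0 ✓
  u=0, v=1, w=1: formula gives 1, f = 1 ✓
  u=1, v=0, w=0: formula gives 1, f = 1 ✓
  …and likewise for the remaining 3 rows.
No disagreement on any input; they are logically equivalent.

Yes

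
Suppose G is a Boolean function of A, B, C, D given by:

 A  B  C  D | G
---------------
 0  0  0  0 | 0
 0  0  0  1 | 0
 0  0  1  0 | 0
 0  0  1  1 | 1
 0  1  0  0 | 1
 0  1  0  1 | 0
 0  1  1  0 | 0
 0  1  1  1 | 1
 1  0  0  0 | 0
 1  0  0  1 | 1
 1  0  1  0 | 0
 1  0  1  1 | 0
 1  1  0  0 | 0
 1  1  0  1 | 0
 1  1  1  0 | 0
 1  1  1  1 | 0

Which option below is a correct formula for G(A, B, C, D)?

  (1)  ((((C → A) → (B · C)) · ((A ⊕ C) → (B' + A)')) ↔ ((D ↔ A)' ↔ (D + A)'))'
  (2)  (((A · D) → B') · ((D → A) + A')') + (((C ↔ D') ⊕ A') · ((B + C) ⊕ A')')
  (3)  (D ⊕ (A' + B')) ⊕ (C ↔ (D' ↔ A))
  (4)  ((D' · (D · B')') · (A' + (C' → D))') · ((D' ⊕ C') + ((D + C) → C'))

(1) disagrees with G on (0,0,1,1) (formula → 0, table → 1); rule it out.
(3) disagrees with G on (0,0,1,0) (formula → 1, table → 0); rule it out.
(4) disagrees with G on (0,0,1,1) (formula → 0, table → 1); rule it out.
That leaves (2). Evaluating it on every row reproduces the table of G exactly.

2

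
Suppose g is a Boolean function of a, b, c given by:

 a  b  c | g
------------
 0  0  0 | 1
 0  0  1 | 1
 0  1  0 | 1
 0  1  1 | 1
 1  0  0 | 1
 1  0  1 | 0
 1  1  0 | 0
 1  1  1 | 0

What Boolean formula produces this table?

g(a, b, c) = not ((((a and not b) and c) or ((a and b) and not c)) or ((a and b) and c))

There are just 3 zero rows: (1,0,1), (1,1,0), (1,1,1). Their minterms are a·¬b·c, a·b·¬c, a·b·c; the OR of those covers precisely the 0-outputs, and negating it yields g.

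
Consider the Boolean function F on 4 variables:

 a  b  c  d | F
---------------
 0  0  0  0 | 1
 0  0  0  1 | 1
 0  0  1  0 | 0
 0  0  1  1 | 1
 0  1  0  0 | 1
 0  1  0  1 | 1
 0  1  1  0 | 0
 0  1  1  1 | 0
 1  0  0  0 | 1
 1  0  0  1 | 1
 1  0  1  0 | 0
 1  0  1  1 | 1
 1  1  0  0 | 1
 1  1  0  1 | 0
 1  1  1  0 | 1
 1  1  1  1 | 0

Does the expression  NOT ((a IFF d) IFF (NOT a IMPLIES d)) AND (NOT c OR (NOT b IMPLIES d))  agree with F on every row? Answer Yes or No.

Check the formula against F row by row:
  a=0, b=0, c=0, d=0: formula gives 1, F = 1 ✓
  a=0, b=0, c=0, d=1: formula gives 1, F = 1 ✓
  a=0, b=0, c=1, d=0: formula gives 0, F = 0 ✓
  a=0, b=0, c=1, d=1: formula gives 1, F = 1 ✓
  …
  a=0, b=1, c=1, d=0: formula gives 1, but F = 0 ✗
Row (0,1,1,0) is a counterexample, so the formula is not equivalent to F.

No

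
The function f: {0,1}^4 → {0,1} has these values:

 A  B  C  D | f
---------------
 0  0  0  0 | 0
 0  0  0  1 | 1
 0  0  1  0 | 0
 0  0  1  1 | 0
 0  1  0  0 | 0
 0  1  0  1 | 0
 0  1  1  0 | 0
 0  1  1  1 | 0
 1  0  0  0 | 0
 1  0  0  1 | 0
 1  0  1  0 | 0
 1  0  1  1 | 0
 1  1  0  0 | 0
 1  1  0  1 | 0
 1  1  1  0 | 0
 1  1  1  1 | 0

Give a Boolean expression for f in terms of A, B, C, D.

Only row (0,0,0,1) gives 1. That row's minterm ¬A·¬B·¬C·D is f directly.

f(A, B, C, D) = ((NOT A AND NOT B) AND NOT C) AND D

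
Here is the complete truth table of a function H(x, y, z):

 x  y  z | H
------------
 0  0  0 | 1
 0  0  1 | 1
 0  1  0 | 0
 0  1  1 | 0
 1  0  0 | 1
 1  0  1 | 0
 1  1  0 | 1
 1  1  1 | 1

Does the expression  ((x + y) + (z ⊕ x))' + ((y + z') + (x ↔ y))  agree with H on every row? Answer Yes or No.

No

Test each input against both H and the formula:
  x=0, y=0, z=0: formula gives 1, H = 1 ✓
  x=0, y=0, z=1: formula gives 1, H = 1 ✓
  x=0, y=1, z=0: formula gives 1, but H = 0 ✗
Since they disagree at (0,1,0), the expression is not a correct formula for H.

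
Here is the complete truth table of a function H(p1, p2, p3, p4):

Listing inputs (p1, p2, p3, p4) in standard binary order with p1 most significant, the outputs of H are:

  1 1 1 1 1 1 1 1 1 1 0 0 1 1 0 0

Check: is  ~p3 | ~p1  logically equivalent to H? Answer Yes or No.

Evaluate ~p3 | ~p1 on each row and compare to H:
  p1=0, p2=0, p3=0, p4=0: formula gives 1, H = 1 ✓
  p1=0, p2=0, p3=0, p4=1: formula gives 1, H = 1 ✓
  p1=0, p2=0, p3=1, p4=0: formula gives 1, H = 1 ✓
  p1=0, p2=0, p3=1, p4=1: formula gives 1, H = 1 ✓
  … (the remaining 12 rows also agree.)
All 16 rows match — the expression computes H exactly.

Yes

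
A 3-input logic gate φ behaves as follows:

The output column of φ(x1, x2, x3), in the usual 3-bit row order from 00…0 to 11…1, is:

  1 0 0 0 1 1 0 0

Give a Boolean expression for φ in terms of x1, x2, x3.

φ(x1, x2, x3) = (((~x1 & ~x2) & ~x3) | ((x1 & ~x2) & ~x3)) | ((x1 & ~x2) & x3)

Collect the rows where φ=1 — (0,0,0), (1,0,0), (1,0,1) — and write one minterm per row: ¬x1·¬x2·¬x3, x1·¬x2·¬x3, x1·¬x2·x3. Their union (logical OR) reproduces the table exactly.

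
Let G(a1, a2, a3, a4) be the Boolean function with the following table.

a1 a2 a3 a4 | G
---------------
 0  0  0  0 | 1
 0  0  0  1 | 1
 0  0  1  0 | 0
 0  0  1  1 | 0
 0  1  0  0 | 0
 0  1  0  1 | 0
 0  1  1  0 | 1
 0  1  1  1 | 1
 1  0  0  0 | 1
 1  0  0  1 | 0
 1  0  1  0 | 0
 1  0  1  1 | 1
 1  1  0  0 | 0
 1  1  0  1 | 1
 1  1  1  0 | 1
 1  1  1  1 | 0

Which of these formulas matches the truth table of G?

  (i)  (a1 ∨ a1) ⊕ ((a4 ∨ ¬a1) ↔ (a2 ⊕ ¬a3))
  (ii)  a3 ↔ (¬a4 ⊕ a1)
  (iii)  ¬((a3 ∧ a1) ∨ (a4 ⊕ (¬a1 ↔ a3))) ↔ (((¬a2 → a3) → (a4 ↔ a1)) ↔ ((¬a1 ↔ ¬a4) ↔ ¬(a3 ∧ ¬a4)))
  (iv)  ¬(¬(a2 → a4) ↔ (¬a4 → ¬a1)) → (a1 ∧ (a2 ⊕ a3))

i

(ii) disagrees with G on (0,0,0,0) (formula → 0, table → 1); rule it out.
(iii) disagrees with G on (0,0,1,0) (formula → 1, table → 0); rule it out.
(iv) disagrees with G on (0,0,0,0) (formula → 0, table → 1); rule it out.
That leaves (i). Evaluating it on every row reproduces the table of G exactly.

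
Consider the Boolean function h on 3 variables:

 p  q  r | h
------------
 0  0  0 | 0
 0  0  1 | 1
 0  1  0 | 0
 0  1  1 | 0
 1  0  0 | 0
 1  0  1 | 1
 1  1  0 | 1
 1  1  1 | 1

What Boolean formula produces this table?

Collect the rows where h=1 — (0,0,1), (1,0,1), (1,1,0), (1,1,1) — and write one minterm per row: ¬p·¬q·r, p·¬q·r, p·q·¬r, p·q·r. Their union (logical OR) reproduces the table exactly.

h(p, q, r) = ((((¬p ∧ ¬q) ∧ r) ∨ ((p ∧ ¬q) ∧ r)) ∨ ((p ∧ q) ∧ ¬r)) ∨ ((p ∧ q) ∧ r)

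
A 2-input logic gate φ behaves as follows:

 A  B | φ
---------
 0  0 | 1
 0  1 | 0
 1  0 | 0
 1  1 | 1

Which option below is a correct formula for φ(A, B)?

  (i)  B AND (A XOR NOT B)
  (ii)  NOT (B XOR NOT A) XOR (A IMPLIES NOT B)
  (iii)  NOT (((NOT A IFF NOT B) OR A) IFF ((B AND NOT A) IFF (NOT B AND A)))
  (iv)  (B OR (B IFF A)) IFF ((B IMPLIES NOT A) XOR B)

iv

(i) disagrees with φ on (0,0) (formula → 0, table → 1); rule it out.
(ii) disagrees with φ on (1,1) (formula → 0, table → 1); rule it out.
(iii) disagrees with φ on (0,0) (formula → 0, table → 1); rule it out.
(iv) is the remaining candidate, and it agrees with φ on all 4 inputs.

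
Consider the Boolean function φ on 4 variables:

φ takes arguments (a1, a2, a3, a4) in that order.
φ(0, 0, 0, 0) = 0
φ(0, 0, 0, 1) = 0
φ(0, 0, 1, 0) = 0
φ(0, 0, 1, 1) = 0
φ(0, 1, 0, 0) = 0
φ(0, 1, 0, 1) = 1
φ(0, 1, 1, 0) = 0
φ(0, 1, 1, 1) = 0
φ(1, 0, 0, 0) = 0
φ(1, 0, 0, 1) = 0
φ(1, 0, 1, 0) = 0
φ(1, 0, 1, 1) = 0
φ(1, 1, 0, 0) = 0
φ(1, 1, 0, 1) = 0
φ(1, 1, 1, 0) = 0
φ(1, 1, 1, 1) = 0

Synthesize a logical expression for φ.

φ is 1 on exactly one input, (0,1,0,1), whose minterm is ¬a1·a2·¬a3·a4. So φ is just that conjunction.

φ(a1, a2, a3, a4) = ((¬a1 ∧ a2) ∧ ¬a3) ∧ a4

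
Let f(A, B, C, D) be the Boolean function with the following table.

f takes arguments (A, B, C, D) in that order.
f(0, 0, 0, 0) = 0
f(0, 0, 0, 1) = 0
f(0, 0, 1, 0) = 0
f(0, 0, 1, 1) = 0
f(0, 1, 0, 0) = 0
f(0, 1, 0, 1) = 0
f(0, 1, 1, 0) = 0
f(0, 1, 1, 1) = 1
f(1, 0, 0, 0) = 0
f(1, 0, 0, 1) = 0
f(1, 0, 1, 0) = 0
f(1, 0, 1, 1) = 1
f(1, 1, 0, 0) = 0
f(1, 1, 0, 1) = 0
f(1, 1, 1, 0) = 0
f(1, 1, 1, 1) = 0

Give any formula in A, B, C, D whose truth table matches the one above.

Collect the rows where f=1 — (0,1,1,1), (1,0,1,1) — and write one minterm per row: ¬A·B·C·D, A·¬B·C·D. Their union (logical OR) reproduces the table exactly.

f(A, B, C, D) = (((not A and B) and C) and D) or (((A and not B) and C) and D)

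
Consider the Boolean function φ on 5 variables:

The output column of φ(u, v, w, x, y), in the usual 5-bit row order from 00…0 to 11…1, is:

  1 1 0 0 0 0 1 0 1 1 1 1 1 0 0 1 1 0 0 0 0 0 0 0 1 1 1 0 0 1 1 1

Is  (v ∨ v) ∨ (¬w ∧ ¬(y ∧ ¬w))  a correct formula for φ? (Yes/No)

No

Test each input against both φ and the formula:
  u=0, v=0, w=0, x=0, y=0: formula gives 1, φ = 1 ✓
  u=0, v=0, w=0, x=0, y=1: formula gives 0, but φ = 1 ✗
A single disagreement suffices: at (0,0,0,0,1) they differ, so the formula does not compute φ.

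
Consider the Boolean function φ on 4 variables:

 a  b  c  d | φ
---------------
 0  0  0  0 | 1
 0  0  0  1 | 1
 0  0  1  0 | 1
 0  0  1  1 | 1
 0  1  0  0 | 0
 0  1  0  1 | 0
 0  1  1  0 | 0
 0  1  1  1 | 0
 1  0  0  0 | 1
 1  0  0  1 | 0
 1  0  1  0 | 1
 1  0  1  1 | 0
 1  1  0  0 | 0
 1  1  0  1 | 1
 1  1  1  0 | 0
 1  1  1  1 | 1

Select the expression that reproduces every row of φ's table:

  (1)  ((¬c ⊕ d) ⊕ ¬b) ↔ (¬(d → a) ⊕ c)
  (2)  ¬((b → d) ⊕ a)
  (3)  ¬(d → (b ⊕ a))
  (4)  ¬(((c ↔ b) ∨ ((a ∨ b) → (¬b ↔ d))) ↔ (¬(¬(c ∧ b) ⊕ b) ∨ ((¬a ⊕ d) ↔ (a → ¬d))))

(2) fails at (0,0,0,0): the formula yields 0, φ is 1.
(3) fails at (0,0,0,0): the formula yields 0, φ is 1.
(4) fails at (0,0,0,0): the formula yields 0, φ is 1.
That leaves (1). Evaluating it on every row reproduces the table of φ exactly.

1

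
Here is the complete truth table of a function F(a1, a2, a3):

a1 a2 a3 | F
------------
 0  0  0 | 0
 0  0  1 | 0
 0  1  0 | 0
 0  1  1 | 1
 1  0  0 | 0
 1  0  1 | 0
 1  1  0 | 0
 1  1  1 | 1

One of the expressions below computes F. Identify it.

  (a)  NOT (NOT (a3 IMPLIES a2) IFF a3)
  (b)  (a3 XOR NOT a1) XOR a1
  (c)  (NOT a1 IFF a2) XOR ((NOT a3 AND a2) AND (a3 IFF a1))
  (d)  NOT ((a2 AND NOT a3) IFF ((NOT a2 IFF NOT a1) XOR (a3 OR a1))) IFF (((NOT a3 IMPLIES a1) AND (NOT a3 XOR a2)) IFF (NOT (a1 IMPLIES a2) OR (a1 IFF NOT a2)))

a

(b) disagrees with F on (0,0,0) (formula → 1, table → 0); rule it out.
(c) disagrees with F on (1,0,0) (formula → 1, table → 0); rule it out.
(d) disagrees with F on (0,0,0) (formula → 1, table → 0); rule it out.
Only (a) survives; checking it on all 8 rows confirms it matches F.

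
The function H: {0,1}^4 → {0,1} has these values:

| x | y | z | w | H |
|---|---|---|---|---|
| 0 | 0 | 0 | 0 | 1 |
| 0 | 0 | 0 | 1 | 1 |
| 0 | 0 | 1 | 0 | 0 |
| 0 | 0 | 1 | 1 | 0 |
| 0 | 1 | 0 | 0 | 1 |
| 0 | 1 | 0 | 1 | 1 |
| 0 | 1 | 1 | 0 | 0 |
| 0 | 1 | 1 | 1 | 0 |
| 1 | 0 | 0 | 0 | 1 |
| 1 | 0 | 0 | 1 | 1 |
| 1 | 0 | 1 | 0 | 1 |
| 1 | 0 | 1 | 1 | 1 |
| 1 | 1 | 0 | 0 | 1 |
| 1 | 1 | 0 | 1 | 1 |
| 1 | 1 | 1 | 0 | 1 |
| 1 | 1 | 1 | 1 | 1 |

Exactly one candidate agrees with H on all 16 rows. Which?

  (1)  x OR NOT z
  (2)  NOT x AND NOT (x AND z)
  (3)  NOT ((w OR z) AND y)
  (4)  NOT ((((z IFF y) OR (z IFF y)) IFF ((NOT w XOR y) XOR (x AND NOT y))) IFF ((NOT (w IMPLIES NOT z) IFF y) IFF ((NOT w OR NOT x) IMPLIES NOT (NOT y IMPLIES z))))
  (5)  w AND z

1

(2) disagrees with H on (0,0,1,0) (formula → 1, table → 0); rule it out.
(3) disagrees with H on (0,0,1,0) (formula → 1, table → 0); rule it out.
(4) disagrees with H on (0,0,0,0) (formula → 0, table → 1); rule it out.
(5) disagrees with H on (0,0,0,0) (formula → 0, table → 1); rule it out.
That leaves (1). Evaluating it on every row reproduces the table of H exactly.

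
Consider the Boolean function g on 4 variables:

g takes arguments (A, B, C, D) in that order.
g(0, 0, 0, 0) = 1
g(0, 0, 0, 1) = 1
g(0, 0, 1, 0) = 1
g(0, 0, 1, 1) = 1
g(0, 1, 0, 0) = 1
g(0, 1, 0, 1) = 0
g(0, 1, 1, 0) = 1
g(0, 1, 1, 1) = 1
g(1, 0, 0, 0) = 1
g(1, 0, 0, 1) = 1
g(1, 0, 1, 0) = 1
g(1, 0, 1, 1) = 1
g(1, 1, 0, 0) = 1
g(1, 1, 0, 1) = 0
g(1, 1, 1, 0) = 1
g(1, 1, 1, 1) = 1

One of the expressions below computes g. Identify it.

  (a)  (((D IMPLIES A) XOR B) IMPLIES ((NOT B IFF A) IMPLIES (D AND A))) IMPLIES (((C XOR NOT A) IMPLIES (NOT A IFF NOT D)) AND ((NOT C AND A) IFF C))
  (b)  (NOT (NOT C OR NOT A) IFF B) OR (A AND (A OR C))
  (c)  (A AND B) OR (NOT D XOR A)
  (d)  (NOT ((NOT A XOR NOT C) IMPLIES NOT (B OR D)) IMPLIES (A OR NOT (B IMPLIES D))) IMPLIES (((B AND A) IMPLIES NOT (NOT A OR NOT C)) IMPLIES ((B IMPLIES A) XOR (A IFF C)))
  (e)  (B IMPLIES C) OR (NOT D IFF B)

(a) fails at (0,0,0,1): the formula yields 0, g is 1.
(b) fails at (0,1,0,0): the formula yields 0, g is 1.
(c) fails at (0,0,0,1): the formula yields 0, g is 1.
(d) fails at (0,0,0,0): the formula yields 0, g is 1.
Only (e) survives; checking it on all 16 rows confirms it matches g.

e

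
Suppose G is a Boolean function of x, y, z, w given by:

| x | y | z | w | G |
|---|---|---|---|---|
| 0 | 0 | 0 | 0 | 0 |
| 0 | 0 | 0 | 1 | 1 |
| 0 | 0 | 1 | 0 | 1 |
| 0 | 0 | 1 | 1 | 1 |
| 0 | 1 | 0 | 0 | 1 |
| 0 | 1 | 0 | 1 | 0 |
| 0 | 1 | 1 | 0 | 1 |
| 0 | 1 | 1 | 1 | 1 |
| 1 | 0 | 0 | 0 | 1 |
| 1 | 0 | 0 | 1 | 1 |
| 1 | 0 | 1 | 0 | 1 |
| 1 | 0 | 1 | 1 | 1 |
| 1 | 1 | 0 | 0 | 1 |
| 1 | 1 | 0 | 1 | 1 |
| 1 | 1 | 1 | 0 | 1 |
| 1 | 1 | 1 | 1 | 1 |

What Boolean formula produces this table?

G(x, y, z, w) = ~((((~x & ~y) & ~z) & ~w) | (((~x & y) & ~z) & w))

The 0-rows are (0,0,0,0), (0,1,0,1). Take each as a conjunction (¬x·¬y·¬z·¬w, ¬x·y·¬z·w), form their disjunction, and complement — that gives a formula that is 1 everywhere G is.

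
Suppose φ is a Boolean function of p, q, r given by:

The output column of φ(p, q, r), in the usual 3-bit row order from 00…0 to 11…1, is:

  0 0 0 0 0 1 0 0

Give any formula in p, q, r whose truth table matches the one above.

φ(p, q, r) = (p AND NOT q) AND r

φ is 1 on exactly one input, (1,0,1), whose minterm is p·¬q·r. So φ is just that conjunction.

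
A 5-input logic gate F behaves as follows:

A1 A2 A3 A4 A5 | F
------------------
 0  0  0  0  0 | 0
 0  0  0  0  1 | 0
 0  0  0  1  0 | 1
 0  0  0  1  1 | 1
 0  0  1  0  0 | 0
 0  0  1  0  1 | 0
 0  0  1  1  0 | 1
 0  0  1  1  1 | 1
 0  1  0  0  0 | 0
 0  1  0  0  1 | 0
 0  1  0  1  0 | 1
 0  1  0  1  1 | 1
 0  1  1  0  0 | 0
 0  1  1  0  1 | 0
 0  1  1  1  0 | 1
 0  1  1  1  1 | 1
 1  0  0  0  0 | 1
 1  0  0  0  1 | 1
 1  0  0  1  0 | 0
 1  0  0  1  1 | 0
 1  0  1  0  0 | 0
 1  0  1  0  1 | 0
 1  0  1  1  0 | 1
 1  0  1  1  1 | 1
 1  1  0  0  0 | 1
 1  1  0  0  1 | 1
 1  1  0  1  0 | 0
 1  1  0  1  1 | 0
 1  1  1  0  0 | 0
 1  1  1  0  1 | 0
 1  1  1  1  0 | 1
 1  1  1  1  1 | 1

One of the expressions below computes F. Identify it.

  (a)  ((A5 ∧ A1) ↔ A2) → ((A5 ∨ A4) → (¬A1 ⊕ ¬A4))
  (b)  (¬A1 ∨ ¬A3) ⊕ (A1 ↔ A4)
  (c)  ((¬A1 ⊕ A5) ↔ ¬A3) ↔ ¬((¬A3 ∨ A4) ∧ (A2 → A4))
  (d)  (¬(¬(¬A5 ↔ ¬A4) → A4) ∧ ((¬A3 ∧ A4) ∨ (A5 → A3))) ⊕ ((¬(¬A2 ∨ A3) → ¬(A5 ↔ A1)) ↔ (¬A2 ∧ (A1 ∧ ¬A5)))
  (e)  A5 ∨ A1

(a) disagrees with F on (0,0,0,0,0) (formula → 1, table → 0); rule it out.
(c) disagrees with F on (0,0,0,0,1) (formula → 1, table → 0); rule it out.
(d) disagrees with F on (0,0,0,1,0) (formula → 0, table → 1); rule it out.
(e) disagrees with F on (0,0,0,0,1) (formula → 1, table → 0); rule it out.
That leaves (b). Evaluating it on every row reproduces the table of F exactly.

b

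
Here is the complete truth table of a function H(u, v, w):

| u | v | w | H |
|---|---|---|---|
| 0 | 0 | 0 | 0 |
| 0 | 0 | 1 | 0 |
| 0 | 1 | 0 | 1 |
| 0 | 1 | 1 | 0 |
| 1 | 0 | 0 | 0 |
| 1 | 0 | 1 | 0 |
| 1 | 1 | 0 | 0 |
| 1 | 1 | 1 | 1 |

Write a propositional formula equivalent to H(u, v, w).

H(u, v, w) = ((not u and v) and not w) or ((u and v) and w)

Collect the rows where H=1 — (0,1,0), (1,1,1) — and write one minterm per row: ¬u·v·¬w, u·v·w. Their union (logical OR) reproduces the table exactly.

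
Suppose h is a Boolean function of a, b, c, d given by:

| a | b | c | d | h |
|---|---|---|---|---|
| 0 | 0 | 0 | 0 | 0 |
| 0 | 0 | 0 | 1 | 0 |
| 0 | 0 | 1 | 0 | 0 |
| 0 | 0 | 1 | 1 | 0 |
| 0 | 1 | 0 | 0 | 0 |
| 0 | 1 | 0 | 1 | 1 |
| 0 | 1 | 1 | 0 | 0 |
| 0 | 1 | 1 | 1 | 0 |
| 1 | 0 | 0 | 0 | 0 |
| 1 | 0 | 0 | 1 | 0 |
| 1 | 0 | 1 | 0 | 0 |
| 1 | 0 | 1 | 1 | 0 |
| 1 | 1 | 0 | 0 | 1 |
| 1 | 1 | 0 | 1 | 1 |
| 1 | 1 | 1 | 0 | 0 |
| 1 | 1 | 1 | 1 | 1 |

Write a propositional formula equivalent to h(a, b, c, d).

h(a, b, c, d) = (((((not a and b) and not c) and d) or (((a and b) and not c) and not d)) or (((a and b) and not c) and d)) or (((a and b) and c) and d)

Collect the rows where h=1 — (0,1,0,1), (1,1,0,0), (1,1,0,1), (1,1,1,1) — and write one minterm per row: ¬a·b·¬c·d, a·b·¬c·¬d, a·b·¬c·d, a·b·c·d. Their union (logical OR) reproduces the table exactly.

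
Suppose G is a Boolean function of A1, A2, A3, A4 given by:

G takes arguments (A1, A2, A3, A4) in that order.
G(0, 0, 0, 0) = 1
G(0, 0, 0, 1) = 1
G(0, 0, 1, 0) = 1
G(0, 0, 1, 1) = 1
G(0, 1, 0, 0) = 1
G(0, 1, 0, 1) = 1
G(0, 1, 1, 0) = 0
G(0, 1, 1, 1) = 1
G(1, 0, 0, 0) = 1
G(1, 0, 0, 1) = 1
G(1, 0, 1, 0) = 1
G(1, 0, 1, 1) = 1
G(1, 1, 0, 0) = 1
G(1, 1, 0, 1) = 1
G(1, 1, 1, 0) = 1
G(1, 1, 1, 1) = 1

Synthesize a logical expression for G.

G(A1, A2, A3, A4) = ¬(((¬A1 ∧ A2) ∧ A3) ∧ ¬A4)

Only row (0,1,1,0) gives 0. So G is 1 everywhere except there — the complement of the minterm ¬A1·A2·A3·¬A4.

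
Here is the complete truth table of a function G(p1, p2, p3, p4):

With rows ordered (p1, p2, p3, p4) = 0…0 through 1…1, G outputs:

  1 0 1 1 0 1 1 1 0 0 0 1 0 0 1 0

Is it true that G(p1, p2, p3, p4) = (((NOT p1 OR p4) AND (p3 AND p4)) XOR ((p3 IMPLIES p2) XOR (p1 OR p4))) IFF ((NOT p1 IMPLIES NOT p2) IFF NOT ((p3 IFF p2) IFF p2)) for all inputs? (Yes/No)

Check the formula against G row by row:
  p1=0, p2=0, p3=0, p4=0: formula gives 1, G = 1 ✓
  p1=0, p2=0, p3=0, p4=1: formula gives 0, G = 0 ✓
  p1=0, p2=0, p3=1, p4=0: formula gives 1, G = 1 ✓
  p1=0, p2=0, p3=1, p4=1: formula gives 1, G = 1 ✓
  … (the remaining 12 rows also agree.)
No disagreement on any input; they are logically equivalent.

Yes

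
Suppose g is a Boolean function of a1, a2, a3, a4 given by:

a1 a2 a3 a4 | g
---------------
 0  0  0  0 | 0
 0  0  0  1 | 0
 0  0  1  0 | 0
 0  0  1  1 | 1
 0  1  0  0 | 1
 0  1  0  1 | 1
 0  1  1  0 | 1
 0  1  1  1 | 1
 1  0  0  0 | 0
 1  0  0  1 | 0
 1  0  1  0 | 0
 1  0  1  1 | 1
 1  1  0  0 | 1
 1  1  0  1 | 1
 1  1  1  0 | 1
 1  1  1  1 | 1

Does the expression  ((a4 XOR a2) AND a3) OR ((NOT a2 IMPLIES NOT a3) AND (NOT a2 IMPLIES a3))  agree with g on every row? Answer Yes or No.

Test each input against both g and the formula:
  a1=0, a2=0, a3=0, a4=0: formula gives 0, g = 0 ✓
  a1=0, a2=0, a3=0, a4=1: formula gives 0, g = 0 ✓
  a1=0, a2=0, a3=1, a4=0: formula gives 0, g = 0 ✓
  a1=0, a2=0, a3=1, a4=1: formula gives 1, g = 1 ✓
  …and likewise for the remaining 12 rows.
All 16 rows match — the expression computes g exactly.

Yes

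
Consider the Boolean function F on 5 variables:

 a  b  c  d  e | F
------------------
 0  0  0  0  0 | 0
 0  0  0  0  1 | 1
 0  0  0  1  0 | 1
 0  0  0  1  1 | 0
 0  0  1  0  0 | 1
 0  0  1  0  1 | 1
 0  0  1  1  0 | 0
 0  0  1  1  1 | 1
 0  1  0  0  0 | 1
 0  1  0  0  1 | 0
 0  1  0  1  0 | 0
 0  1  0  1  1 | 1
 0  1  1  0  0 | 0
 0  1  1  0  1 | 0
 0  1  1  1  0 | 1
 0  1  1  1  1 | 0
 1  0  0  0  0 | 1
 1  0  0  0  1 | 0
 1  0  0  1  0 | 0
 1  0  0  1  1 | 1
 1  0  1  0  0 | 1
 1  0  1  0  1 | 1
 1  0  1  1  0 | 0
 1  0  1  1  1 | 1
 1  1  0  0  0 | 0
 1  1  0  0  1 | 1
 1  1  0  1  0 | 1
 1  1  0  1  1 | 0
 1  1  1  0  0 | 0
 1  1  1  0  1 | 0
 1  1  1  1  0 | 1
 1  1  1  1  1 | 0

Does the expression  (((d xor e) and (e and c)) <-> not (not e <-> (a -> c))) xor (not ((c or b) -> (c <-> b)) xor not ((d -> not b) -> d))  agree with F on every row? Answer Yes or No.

Yes

Evaluate (((d xor e) and (e and c)) <-> not (not e <-> (a -> c))) xor (not ((c or b) -> (c <-> b)) xor not ((d -> not b) -> d)) on each row and compare to F:
  a=0, b=0, c=0, d=0, e=0: formula gives 0, F = 0 ✓
  a=0, b=0, c=0, d=0, e=1: formula gives 1, F = 1 ✓
  a=0, b=0, c=0, d=1, e=0: formula gives 1, F = 1 ✓
  a=0, b=0, c=0, d=1, e=1: formula gives 0, F = 0 ✓
  …and likewise for the remaining 28 rows.
All 32 rows match — the expression computes F exactly.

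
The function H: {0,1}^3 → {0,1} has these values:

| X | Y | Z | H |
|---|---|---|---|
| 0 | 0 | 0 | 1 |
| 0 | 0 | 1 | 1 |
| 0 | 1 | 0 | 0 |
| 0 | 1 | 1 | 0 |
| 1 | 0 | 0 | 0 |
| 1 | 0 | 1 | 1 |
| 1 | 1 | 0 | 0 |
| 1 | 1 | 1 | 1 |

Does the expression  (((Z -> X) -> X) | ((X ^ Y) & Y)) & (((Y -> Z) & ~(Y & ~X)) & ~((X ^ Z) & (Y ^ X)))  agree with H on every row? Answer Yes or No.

Evaluate (((Z -> X) -> X) | ((X ^ Y) & Y)) & (((Y -> Z) & ~(Y & ~X)) & ~((X ^ Z) & (Y ^ X))) on each row and compare to H:
  X=0, Y=0, Z=0: formula gives 0, but H = 1 ✗
A single disagreement suffices: at (0,0,0) they differ, so the formula does not compute H.

No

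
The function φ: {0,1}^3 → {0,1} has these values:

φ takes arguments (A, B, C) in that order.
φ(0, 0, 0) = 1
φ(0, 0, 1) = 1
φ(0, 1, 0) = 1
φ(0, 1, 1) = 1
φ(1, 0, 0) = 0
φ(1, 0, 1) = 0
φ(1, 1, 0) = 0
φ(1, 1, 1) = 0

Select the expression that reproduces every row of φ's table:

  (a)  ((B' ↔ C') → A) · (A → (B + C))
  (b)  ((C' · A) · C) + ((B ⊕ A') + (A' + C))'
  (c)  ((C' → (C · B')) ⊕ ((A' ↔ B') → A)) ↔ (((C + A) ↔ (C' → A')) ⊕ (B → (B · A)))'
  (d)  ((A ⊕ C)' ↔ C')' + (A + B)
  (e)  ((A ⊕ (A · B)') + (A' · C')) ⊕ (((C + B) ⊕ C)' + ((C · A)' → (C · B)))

c

(a) disagrees with φ on (0,0,0) (formula → 0, table → 1); rule it out.
(b) disagrees with φ on (0,0,0) (formula → 0, table → 1); rule it out.
(d) disagrees with φ on (0,0,0) (formula → 0, table → 1); rule it out.
(e) disagrees with φ on (0,0,0) (formula → 0, table → 1); rule it out.
That leaves (c). Evaluating it on every row reproduces the table of φ exactly.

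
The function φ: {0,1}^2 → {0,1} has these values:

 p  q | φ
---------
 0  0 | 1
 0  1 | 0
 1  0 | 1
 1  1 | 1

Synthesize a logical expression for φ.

φ(p, q) = q -> p

This is q → p (false only at 0,1).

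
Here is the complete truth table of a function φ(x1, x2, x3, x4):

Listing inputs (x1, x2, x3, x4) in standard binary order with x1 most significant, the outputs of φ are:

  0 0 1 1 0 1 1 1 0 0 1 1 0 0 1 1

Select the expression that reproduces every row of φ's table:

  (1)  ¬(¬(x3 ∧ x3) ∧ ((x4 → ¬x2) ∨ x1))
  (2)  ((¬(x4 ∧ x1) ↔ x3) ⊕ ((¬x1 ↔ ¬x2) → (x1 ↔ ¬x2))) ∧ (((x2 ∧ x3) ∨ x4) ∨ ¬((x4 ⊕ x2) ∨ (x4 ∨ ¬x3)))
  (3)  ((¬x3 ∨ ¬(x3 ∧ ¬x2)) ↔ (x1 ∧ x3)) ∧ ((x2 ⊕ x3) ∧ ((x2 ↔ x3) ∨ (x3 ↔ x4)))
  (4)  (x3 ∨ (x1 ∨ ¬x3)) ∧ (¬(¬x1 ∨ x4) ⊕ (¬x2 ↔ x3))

1

(2) disagrees with φ on (0,1,1,0) (formula → 0, table → 1); rule it out.
(3) disagrees with φ on (0,0,1,0) (formula → 0, table → 1); rule it out.
(4) disagrees with φ on (0,1,0,0) (formula → 1, table → 0); rule it out.
Only (1) survives; checking it on all 16 rows confirms it matches φ.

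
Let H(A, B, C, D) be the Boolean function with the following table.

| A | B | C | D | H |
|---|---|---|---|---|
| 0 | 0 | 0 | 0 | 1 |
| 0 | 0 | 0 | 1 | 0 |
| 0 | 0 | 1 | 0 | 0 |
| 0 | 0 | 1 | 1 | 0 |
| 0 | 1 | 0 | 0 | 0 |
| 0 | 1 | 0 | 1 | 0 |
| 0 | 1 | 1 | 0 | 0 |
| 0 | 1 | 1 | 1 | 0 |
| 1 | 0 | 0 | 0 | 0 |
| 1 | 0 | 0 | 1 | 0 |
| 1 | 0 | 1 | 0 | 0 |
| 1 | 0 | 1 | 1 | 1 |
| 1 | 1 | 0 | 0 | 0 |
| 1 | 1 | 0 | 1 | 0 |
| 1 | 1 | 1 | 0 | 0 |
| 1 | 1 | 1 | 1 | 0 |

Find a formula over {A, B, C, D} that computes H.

H=1 on 2 inputs: (0,0,0,0), (1,0,1,1). Reading each as a conjunction of literals (¬A·¬B·¬C·¬D, A·¬B·C·D) and taking the OR gives the canonical DNF.

H(A, B, C, D) = (((~A & ~B) & ~C) & ~D) | (((A & ~B) & C) & D)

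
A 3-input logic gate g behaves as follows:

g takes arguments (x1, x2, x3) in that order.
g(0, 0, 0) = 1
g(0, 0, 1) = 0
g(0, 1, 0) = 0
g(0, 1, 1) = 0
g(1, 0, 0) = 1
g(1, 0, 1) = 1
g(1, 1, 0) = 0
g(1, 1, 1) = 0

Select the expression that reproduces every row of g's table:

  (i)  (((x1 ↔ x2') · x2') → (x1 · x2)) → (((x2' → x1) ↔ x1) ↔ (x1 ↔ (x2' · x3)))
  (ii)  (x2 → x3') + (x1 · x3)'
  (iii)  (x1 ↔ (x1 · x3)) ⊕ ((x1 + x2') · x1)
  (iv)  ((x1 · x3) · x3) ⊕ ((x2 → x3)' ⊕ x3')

(ii) fails at (0,0,1): the formula yields 1, g is 0.
(iii) fails at (0,0,1): the formula yields 1, g is 0.
(iv) fails at (1,1,1): the formula yields 1, g is 0.
Only (i) survives; checking it on all 8 rows confirms it matches g.

i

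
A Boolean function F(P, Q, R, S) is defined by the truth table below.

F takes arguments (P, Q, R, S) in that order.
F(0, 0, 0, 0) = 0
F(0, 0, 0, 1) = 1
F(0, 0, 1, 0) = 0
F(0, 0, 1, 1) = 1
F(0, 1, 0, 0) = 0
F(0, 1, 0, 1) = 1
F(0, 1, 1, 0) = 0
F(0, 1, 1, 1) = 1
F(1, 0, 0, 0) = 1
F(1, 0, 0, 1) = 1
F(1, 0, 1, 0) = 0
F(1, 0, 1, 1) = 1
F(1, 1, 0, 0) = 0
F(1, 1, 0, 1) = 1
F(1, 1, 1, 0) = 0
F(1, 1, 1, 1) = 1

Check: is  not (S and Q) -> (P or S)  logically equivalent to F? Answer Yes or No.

Evaluate not (S and Q) -> (P or S) on each row and compare to F:
  P=0, Q=0, R=0, S=0: formula gives 0, F = 0 ✓
  P=0, Q=0, R=0, S=1: formula gives 1, F = 1 ✓
  P=0, Q=0, R=1, S=0: formula gives 0, F = 0 ✓
  P=0, Q=0, R=1, S=1: formula gives 1, F = 1 ✓
  …
  P=1, Q=0, R=1, S=0: formula gives 1, but F = 0 ✗
Row (1,0,1,0) is a counterexample, so the formula is not equivalent to F.

No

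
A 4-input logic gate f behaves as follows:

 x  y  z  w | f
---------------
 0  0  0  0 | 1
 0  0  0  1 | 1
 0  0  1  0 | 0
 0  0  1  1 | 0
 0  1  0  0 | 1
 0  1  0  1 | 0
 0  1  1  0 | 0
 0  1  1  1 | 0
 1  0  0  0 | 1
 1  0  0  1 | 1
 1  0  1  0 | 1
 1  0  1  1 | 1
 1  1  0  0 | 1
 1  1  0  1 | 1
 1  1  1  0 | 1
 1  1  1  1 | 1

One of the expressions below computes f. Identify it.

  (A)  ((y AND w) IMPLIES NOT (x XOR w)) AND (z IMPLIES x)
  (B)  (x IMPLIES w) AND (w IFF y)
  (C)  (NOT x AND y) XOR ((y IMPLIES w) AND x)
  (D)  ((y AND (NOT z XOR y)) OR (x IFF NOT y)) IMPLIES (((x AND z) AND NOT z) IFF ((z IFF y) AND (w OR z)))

(B) fails at (0,0,0,1): the formula yields 0, f is 1.
(C) fails at (0,0,0,0): the formula yields 0, f is 1.
(D) fails at (0,0,1,0): the formula yields 1, f is 0.
(A) is the remaining candidate, and it agrees with f on all 16 inputs.

A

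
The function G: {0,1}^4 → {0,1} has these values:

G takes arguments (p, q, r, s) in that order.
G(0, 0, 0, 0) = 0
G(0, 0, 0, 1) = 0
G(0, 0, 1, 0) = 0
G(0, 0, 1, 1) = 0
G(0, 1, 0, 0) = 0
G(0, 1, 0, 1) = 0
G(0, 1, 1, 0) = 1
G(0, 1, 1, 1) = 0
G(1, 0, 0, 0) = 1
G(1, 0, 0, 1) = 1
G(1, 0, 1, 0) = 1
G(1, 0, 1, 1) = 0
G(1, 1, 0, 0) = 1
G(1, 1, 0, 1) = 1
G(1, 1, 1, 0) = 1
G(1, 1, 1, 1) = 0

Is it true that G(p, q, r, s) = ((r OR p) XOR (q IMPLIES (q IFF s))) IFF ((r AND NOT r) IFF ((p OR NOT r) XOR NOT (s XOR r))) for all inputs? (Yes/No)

Evaluate ((r OR p) XOR (q IMPLIES (q IFF s))) IFF ((r AND NOT r) IFF ((p OR NOT r) XOR NOT (s XOR r))) on each row and compare to G:
  p=0, q=0, r=0, s=0: formula gives 1, but G = 0 ✗
Row (0,0,0,0) is a counterexample, so the formula is not equivalent to G.

No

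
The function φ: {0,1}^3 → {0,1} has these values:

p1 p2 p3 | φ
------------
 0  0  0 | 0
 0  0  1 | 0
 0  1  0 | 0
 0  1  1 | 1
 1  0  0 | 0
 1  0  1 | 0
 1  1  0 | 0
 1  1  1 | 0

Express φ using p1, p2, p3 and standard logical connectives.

φ(p1, p2, p3) = (not p1 and p2) and p3

Only row (0,1,1) gives 1. That row's minterm ¬p1·p2·p3 is φ directly.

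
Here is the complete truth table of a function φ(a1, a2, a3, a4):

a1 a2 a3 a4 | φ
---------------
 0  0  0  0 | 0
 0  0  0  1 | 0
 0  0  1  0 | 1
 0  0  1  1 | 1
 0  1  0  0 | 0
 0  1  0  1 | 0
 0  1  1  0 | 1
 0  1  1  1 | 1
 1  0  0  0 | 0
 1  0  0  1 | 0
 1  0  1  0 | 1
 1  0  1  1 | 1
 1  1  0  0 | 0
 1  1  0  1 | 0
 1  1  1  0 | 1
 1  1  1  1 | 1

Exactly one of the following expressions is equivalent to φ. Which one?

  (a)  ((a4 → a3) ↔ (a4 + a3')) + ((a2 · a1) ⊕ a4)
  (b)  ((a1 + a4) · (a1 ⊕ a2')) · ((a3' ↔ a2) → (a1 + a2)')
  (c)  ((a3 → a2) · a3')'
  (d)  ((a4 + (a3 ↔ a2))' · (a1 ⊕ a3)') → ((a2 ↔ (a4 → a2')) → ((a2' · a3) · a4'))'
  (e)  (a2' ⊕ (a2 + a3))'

c

(a): at (0,0,0,0) it gives 1, but φ = 0 — eliminated.
(b): at (0,0,0,1) it gives 1, but φ = 0 — eliminated.
(d): at (0,0,0,0) it gives 1, but φ = 0 — eliminated.
(e): at (0,1,1,0) it gives 0, but φ = 1 — eliminated.
That leaves (c). Evaluating it on every row reproduces the table of φ exactly.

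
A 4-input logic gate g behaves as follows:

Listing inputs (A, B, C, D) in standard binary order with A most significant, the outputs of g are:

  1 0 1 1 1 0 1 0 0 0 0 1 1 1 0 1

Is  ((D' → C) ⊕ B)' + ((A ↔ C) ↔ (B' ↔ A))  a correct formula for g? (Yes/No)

No

Evaluate ((D' → C) ⊕ B)' + ((A ↔ C) ↔ (B' ↔ A)) on each row and compare to g:
  A=0, B=0, C=0, D=0: formula gives 1, g = 1 ✓
  A=0, B=0, C=0, D=1: formula gives 0, g = 0 ✓
  A=0, B=0, C=1, D=0: formula gives 1, g = 1 ✓
  A=0, B=0, C=1, D=1: formula gives 1, g = 1 ✓
  …
  A=0, B=1, C=0, D=1: formula gives 1, but g = 0 ✗
A single disagreement suffices: at (0,1,0,1) they differ, so the formula does not compute g.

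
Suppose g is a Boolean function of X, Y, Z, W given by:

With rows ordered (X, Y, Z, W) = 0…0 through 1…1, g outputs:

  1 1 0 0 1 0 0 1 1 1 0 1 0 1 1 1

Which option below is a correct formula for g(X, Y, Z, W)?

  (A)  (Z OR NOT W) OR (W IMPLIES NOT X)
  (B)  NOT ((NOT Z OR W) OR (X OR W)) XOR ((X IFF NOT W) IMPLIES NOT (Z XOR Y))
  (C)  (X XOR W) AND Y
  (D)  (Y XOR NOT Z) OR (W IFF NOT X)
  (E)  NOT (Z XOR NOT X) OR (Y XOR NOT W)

B

(A) disagrees with g on (0,0,1,0) (formula → 1, table → 0); rule it out.
(C) disagrees with g on (0,0,0,0) (formula → 0, table → 1); rule it out.
(D) disagrees with g on (0,0,1,1) (formula → 1, table → 0); rule it out.
(E) disagrees with g on (0,0,0,1) (formula → 0, table → 1); rule it out.
Only (B) survives; checking it on all 16 rows confirms it matches g.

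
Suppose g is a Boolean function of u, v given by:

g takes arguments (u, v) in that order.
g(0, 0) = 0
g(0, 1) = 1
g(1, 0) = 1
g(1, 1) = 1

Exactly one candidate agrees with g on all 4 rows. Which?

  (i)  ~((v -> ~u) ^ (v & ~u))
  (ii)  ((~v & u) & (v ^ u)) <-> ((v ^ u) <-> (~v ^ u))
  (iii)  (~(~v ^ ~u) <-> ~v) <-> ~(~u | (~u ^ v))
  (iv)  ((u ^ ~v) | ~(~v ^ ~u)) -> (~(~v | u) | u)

iv

(i) disagrees with g on (1,0) (formula → 0, table → 1); rule it out.
(ii) disagrees with g on (0,0) (formula → 1, table → 0); rule it out.
(iii) disagrees with g on (0,1) (formula → 0, table → 1); rule it out.
(iv) is the remaining candidate, and it agrees with g on all 4 inputs.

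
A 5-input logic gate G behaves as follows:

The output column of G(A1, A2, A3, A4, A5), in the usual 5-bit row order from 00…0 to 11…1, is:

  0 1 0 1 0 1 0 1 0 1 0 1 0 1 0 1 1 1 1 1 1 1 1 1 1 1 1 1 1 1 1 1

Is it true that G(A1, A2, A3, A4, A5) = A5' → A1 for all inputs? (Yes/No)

Yes

Test each input against both G and the formula:
  A1=0, A2=0, A3=0, A4=0, A5=0: formula gives 0, G = 0 ✓
  A1=0, A2=0, A3=0, A4=0, A5=1: formula gives 1, G = 1 ✓
  A1=0, A2=0, A3=0, A4=1, A5=0: formula gives 0, G = 0 ✓
  A1=0, A2=0, A3=0, A4=1, A5=1: formula gives 1, G = 1 ✓
  … (the remaining 28 rows also agree.)
No disagreement on any input; they are logically equivalent.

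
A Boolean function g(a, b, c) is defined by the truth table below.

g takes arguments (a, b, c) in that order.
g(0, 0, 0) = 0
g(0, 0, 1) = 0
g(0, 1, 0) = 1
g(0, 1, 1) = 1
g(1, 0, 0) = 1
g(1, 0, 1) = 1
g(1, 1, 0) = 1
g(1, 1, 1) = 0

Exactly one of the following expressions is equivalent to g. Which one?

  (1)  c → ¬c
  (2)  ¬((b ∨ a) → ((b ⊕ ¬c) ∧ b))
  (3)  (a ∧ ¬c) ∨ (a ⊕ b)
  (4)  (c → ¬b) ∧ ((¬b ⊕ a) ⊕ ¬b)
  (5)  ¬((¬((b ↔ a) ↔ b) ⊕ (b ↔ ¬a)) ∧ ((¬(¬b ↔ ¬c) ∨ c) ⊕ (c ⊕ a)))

3

(1) fails at (0,0,0): the formula yields 1, g is 0.
(2) fails at (0,1,1): the formula yields 0, g is 1.
(4) fails at (0,1,0): the formula yields 0, g is 1.
(5) fails at (0,0,0): the formula yields 1, g is 0.
(3) is the remaining candidate, and it agrees with g on all 8 inputs.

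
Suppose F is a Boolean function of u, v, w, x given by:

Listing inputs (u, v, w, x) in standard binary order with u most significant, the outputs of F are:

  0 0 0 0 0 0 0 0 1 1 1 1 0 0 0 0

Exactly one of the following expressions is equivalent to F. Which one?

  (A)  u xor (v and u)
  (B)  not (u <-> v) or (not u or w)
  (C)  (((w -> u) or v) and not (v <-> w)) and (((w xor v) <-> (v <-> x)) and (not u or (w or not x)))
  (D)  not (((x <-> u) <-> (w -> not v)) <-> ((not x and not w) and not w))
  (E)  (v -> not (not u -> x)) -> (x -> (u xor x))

(B) fails at (0,0,0,0): the formula yields 1, F is 0.
(C) fails at (0,1,0,1): the formula yields 1, F is 0.
(D) fails at (0,0,1,0): the formula yields 1, F is 0.
(E) fails at (0,0,0,0): the formula yields 1, F is 0.
(A) is the remaining candidate, and it agrees with F on all 16 inputs.

A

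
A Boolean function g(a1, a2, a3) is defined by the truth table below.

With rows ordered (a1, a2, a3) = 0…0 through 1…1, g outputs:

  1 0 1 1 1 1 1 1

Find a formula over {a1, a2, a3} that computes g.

g(a1, a2, a3) = ~((~a1 & ~a2) & a3)

Only row (0,0,1) gives 0. So g is 1 everywhere except there — the complement of the minterm ¬a1·¬a2·a3.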